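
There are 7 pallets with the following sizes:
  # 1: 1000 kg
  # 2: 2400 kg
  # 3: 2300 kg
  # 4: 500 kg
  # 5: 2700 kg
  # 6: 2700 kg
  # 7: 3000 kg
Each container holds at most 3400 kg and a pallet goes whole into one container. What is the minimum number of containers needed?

Total = 3000 + 2700 + 2700 + 2400 + 2300 + 1000 + 500 = 14600 kg.
Lower bound: ⌈14600/3400⌉ = 5 containers.
A packing using 5 containers:
  container 1: 3000 = 3000
  container 2: 2700 + 500 = 3200
  container 3: 2700 = 2700
  container 4: 2400 + 1000 = 3400
  container 5: 2300 = 2300
This matches the lower bound, so 5 is optimal.

5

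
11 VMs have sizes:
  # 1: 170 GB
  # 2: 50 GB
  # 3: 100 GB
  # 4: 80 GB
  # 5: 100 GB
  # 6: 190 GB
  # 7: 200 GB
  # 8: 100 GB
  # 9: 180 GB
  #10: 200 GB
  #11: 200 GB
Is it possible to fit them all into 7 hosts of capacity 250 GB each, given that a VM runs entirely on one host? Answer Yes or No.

No

Total = 1570 GB; ⌈1570/250⌉ = 7.
The bound of 7 does not rule out 7, but exhaustive search shows no assignment into 7 hosts of capacity 250 GB exists — the minimum is 8.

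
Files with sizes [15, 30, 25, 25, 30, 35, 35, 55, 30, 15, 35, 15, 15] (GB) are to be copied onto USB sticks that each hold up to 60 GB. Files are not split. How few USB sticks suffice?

7

Total = 55 + 35 + 35 + 35 + 30 + 30 + 30 + 25 + 25 + 15 + 15 + 15 + 15 = 360 GB.
Lower bound: ⌈360/60⌉ = 6 USB sticks.
A packing using 7 USB sticks:
  USB stick 1: 55 = 55
  USB stick 2: 35 + 25 = 60
  USB stick 3: 35 + 25 = 60
  USB stick 4: 35 + 15 = 50
  USB stick 5: 30 + 30 = 60
  USB stick 6: 30 + 15 + 15 = 60
  USB stick 7: 15 = 15
No arrangement into 6 USB sticks stays within capacity, so 7 is optimal.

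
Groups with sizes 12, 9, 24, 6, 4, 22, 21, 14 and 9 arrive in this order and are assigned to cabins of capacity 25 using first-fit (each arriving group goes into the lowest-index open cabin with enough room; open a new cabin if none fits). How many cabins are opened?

  12 → cabin 1 (new)  [load 12/25]
  9 → cabin 1  [load 21/25]
  24 → cabin 2 (new)  [load 24/25]
  6 → cabin 3 (new)  [load 6/25]
  4 → cabin 1  [load 25/25]
  22 → cabin 4 (new)  [load 22/25]
  21 → cabin 5 (new)  [load 21/25]
  14 → cabin 3  [load 20/25]
  9 → cabin 6 (new)  [load 9/25]
6 cabins opened.

6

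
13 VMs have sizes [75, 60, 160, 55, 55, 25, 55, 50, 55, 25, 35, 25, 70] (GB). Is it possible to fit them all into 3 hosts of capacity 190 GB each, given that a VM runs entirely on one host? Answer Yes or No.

No

Total = 745 GB; ⌈745/190⌉ = 4.
At least 4 hosts are required, but only 3 are allowed.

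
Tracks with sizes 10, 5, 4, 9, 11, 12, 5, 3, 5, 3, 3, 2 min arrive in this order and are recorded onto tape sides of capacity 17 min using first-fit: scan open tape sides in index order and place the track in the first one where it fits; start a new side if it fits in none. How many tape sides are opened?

  10 → side 1 (new)  [load 10/17]
  5 → side 1  [load 15/17]
  4 → side 2 (new)  [load 4/17]
  9 → side 2  [load 13/17]
  11 → side 3 (new)  [load 11/17]
  12 → side 4 (new)  [load 12/17]
  5 → side 3  [load 16/17]
  3 → side 2  [load 16/17]
  5 → side 4  [load 17/17]
  3 → side 5 (new)  [load 3/17]
  3 → side 5  [load 6/17]
  2 → side 1  [load 17/17]
5 tape sides opened.

5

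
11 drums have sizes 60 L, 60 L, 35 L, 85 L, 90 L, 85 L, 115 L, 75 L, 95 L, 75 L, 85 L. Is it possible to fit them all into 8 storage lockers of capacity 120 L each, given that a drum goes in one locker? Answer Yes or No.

No

Total = 860 L; ⌈860/120⌉ = 8.
The bound of 8 does not rule out 8, but exhaustive search shows no assignment into 8 storage lockers of capacity 120 L exists — the minimum is 9.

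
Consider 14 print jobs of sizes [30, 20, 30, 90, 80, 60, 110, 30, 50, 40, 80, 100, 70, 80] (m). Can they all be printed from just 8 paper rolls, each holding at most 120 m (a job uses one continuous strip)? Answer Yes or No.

Yes

A valid assignment using 8 paper rolls:
  roll 1: 110 = 110
  roll 2: 100 + 20 = 120
  roll 3: 90 + 30 = 120
  roll 4: 80 + 40 = 120
  roll 5: 80 + 30 = 110
  roll 6: 80 + 30 = 110
  roll 7: 70 + 50 = 120
  roll 8: 60 = 60
Every load is within 120 m, so 8 paper rolls suffice.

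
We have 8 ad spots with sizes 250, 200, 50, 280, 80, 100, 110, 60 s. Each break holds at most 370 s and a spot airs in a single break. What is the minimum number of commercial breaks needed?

Total = 280 + 250 + 200 + 110 + 100 + 80 + 60 + 50 = 1130 s.
Lower bound: ⌈1130/370⌉ = 4 commercial breaks.
A packing using 4 commercial breaks:
  break 1: 280 + 80 = 360
  break 2: 250 + 110 = 360
  break 3: 200 + 100 + 60 = 360
  break 4: 50 = 50
This matches the lower bound, so 4 is optimal.

4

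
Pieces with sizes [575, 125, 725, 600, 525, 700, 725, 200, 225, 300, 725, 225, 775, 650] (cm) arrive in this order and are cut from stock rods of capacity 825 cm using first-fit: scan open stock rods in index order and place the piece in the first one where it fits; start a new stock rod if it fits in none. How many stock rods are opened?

10

  575 → stock rod 1 (new)  [load 575/825]
  125 → stock rod 1  [load 700/825]
  725 → stock rod 2 (new)  [load 725/825]
  600 → stock rod 3 (new)  [load 600/825]
  525 → stock rod 4 (new)  [load 525/825]
  700 → stock rod 5 (new)  [load 700/825]
  725 → stock rod 6 (new)  [load 725/825]
  200 → stock rod 3  [load 800/825]
  225 → stock rod 4  [load 750/825]
  300 → stock rod 7 (new)  [load 300/825]
  725 → stock rod 8 (new)  [load 725/825]
  225 → stock rod 7  [load 525/825]
  775 → stock rod 9 (new)  [load 775/825]
  650 → stock rod 10 (new)  [load 650/825]
10 stock rods opened.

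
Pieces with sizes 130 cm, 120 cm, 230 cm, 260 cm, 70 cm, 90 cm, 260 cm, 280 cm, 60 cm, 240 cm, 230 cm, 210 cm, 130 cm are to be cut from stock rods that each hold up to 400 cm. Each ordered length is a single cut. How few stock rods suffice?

Total = 280 + 260 + 260 + 240 + 230 + 230 + 210 + 130 + 130 + 120 + 90 + 70 + 60 = 2310 cm.
Lower bound: ⌈2310/400⌉ = 6 stock rods.
Also, 7 pieces each exceed 200 cm, and no two of those can share a stock rod, so at least 7 stock rods are needed.
A packing using 7 stock rods:
  stock rod 1: 280 + 120 = 400
  stock rod 2: 260 + 130 = 390
  stock rod 3: 260 + 130 = 390
  stock rod 4: 240 + 90 + 70 = 400
  stock rod 5: 230 + 60 = 290
  stock rod 6: 230 = 230
  stock rod 7: 210 = 210
This matches the lower bound, so 7 is optimal.

7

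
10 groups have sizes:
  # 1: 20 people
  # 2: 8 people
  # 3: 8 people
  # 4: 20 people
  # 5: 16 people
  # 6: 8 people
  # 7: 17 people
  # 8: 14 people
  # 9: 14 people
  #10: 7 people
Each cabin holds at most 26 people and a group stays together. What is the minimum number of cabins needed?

Total = 20 + 20 + 17 + 16 + 14 + 14 + 8 + 8 + 8 + 7 = 132 people.
Lower bound: ⌈132/26⌉ = 6 cabins.
A packing using 6 cabins:
  cabin 1: 20 = 20
  cabin 2: 20 = 20
  cabin 3: 17 + 8 = 25
  cabin 4: 16 + 8 = 24
  cabin 5: 14 + 8 = 22
  cabin 6: 14 + 7 = 21
This matches the lower bound, so 6 is optimal.

6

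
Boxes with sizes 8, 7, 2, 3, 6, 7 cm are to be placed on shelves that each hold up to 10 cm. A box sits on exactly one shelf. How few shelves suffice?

Total = 8 + 7 + 7 + 6 + 3 + 2 = 33 cm.
Lower bound: ⌈33/10⌉ = 4 shelves.
A packing using 4 shelves:
  shelf 1: 8 + 2 = 10
  shelf 2: 7 + 3 = 10
  shelf 3: 7 = 7
  shelf 4: 6 = 6
This matches the lower bound, so 4 is optimal.

4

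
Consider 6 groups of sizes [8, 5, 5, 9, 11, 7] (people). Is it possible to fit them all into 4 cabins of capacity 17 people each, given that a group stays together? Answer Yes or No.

A valid assignment using 3 cabins:
  cabin 1: 11 + 5 = 16
  cabin 2: 9 + 8 = 17
  cabin 3: 7 + 5 = 12
That uses only 3 ≤ 4, so 4 cabins are enough.

Yes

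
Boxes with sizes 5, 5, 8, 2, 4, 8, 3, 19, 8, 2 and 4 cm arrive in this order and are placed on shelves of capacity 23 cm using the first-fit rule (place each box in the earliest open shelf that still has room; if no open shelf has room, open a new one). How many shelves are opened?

  5 → shelf 1 (new)  [load 5/23]
  5 → shelf 1  [load 10/23]
  8 → shelf 1  [load 18/23]
  2 → shelf 1  [load 20/23]
  4 → shelf 2 (new)  [load 4/23]
  8 → shelf 2  [load 12/23]
  3 → shelf 1  [load 23/23]
  19 → shelf 3 (new)  [load 19/23]
  8 → shelf 2  [load 20/23]
  2 → shelf 2  [load 22/23]
  4 → shelf 3  [load 23/23]
3 shelves opened.

3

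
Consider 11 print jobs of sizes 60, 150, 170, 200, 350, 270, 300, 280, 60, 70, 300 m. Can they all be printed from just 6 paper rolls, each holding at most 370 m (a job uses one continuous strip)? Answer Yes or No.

Total = 2210 m; ⌈2210/370⌉ = 6.
The bound of 6 does not rule out 6, but exhaustive search shows no assignment into 6 paper rolls of capacity 370 m exists — the minimum is 7.

No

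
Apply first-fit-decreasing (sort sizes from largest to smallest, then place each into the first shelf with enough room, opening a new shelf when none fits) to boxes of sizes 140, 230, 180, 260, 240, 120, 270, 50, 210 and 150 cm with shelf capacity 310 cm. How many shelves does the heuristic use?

7

Sorted descending: 270, 260, 240, 230, 210, 180, 150, 140, 120, 50.
  270 → shelf 1 (new)  [load 270/310]
  260 → shelf 2 (new)  [load 260/310]
  240 → shelf 3 (new)  [load 240/310]
  230 → shelf 4 (new)  [load 230/310]
  210 → shelf 5 (new)  [load 210/310]
  180 → shelf 6 (new)  [load 180/310]
  150 → shelf 7 (new)  [load 150/310]
  140 → shelf 7  [load 290/310]
  120 → shelf 6  [load 300/310]
  50 → shelf 2  [load 310/310]
7 shelves opened.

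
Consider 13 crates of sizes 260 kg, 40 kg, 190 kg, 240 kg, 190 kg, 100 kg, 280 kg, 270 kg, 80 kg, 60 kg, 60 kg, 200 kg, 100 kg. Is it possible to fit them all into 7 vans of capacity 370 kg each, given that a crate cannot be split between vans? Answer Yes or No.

Yes

A valid assignment using 7 vans:
  van 1: 280 + 80 = 360
  van 2: 270 + 100 = 370
  van 3: 260 + 100 = 360
  van 4: 240 + 60 + 60 = 360
  van 5: 200 + 40 = 240
  van 6: 190 = 190
  van 7: 190 = 190
Every load is within 370 kg, so 7 vans suffice.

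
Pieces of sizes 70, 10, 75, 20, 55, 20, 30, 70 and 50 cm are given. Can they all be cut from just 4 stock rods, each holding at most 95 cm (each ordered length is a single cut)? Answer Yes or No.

No

Total = 400 cm; ⌈400/95⌉ = 5.
At least 5 stock rods are required, but only 4 are allowed.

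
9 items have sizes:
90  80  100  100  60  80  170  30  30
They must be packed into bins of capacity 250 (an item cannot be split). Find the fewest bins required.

Total = 170 + 100 + 100 + 90 + 80 + 80 + 60 + 30 + 30 = 740.
Lower bound: ⌈740/250⌉ = 3 bins.
A packing using 3 bins:
  bin 1: 170 + 80 = 250
  bin 2: 100 + 90 + 60 = 250
  bin 3: 100 + 80 + 30 + 30 = 240
This matches the lower bound, so 3 is optimal.

3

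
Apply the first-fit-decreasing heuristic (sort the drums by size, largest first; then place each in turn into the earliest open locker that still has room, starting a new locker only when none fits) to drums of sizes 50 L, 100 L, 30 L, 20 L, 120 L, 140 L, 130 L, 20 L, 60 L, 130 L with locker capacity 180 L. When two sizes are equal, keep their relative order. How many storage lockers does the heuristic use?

Sorted descending: 140, 130, 130, 120, 100, 60, 50, 30, 20, 20.
  140 → locker 1 (new)  [load 140/180]
  130 → locker 2 (new)  [load 130/180]
  130 → locker 3 (new)  [load 130/180]
  120 → locker 4 (new)  [load 120/180]
  100 → locker 5 (new)  [load 100/180]
  60 → locker 4  [load 180/180]
  50 → locker 2  [load 180/180]
  30 → locker 1  [load 170/180]
  20 → locker 3  [load 150/180]
  20 → locker 3  [load 170/180]
5 storage lockers opened.

5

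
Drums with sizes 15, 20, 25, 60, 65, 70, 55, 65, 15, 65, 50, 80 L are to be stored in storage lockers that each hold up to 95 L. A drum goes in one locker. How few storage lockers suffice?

8

Total = 80 + 70 + 65 + 65 + 65 + 60 + 55 + 50 + 25 + 20 + 15 + 15 = 585 L.
Lower bound: ⌈585/95⌉ = 7 storage lockers.
Also, 8 drums each exceed 95/2 L, and no two of those can share a locker, so at least 8 storage lockers are needed.
A packing using 8 storage lockers:
  locker 1: 80 + 15 = 95
  locker 2: 70 + 25 = 95
  locker 3: 65 + 20 = 85
  locker 4: 65 + 15 = 80
  locker 5: 65 = 65
  locker 6: 60 = 60
  locker 7: 55 = 55
  locker 8: 50 = 50
This matches the lower bound, so 8 is optimal.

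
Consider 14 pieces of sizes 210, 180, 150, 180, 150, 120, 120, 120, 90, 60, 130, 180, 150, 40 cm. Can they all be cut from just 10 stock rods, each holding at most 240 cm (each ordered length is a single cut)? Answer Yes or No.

Yes

A valid assignment using 10 stock rods:
  stock rod 1: 210 = 210
  stock rod 2: 180 + 60 = 240
  stock rod 3: 180 + 40 = 220
  stock rod 4: 180 = 180
  stock rod 5: 150 + 90 = 240
  stock rod 6: 150 = 150
  stock rod 7: 150 = 150
  stock rod 8: 130 = 130
  stock rod 9: 120 + 120 = 240
  stock rod 10: 120 = 120
Every load is within 240 cm, so 10 stock rods suffice.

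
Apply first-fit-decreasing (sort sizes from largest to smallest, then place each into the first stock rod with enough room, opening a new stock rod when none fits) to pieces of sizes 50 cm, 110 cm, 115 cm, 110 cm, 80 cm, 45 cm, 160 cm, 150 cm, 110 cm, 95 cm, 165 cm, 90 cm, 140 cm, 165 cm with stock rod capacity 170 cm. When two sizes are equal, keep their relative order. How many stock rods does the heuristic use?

Sorted descending: 165, 165, 160, 150, 140, 115, 110, 110, 110, 95, 90, 80, 50, 45.
  165 → stock rod 1 (new)  [load 165/170]
  165 → stock rod 2 (new)  [load 165/170]
  160 → stock rod 3 (new)  [load 160/170]
  150 → stock rod 4 (new)  [load 150/170]
  140 → stock rod 5 (new)  [load 140/170]
  115 → stock rod 6 (new)  [load 115/170]
  110 → stock rod 7 (new)  [load 110/170]
  110 → stock rod 8 (new)  [load 110/170]
  110 → stock rod 9 (new)  [load 110/170]
  95 → stock rod 10 (new)  [load 95/170]
  90 → stock rod 11 (new)  [load 90/170]
  80 → stock rod 11  [load 170/170]
  50 → stock rod 6  [load 165/170]
  45 → stock rod 7  [load 155/170]
11 stock rods opened.

11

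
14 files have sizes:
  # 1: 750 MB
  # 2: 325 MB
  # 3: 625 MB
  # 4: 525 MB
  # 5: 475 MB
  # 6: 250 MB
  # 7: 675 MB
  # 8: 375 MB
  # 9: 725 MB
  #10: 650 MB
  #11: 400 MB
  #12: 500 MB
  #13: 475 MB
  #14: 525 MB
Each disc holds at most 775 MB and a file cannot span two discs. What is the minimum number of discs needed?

Total = 750 + 725 + 675 + 650 + 625 + 525 + 525 + 500 + 475 + 475 + 400 + 375 + 325 + 250 = 7275 MB.
Lower bound: ⌈7275/775⌉ = 10 discs.
Also, 11 files each exceed 775/2 MB, and no two of those can share a disc, so at least 11 discs are needed.
A packing using 12 discs:
  disc 1: 750 = 750
  disc 2: 725 = 725
  disc 3: 675 = 675
  disc 4: 650 = 650
  disc 5: 625 = 625
  disc 6: 525 + 250 = 775
  disc 7: 525 = 525
  disc 8: 500 = 500
  disc 9: 475 = 475
  disc 10: 475 = 475
  disc 11: 400 + 375 = 775
  disc 12: 325 = 325
No arrangement into 11 discs stays within capacity, so 12 is optimal.

12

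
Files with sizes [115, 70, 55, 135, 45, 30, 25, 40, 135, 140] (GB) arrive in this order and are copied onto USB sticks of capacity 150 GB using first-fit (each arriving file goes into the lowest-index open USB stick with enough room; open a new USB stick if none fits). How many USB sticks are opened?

  115 → USB stick 1 (new)  [load 115/150]
  70 → USB stick 2 (new)  [load 70/150]
  55 → USB stick 2  [load 125/150]
  135 → USB stick 3 (new)  [load 135/150]
  45 → USB stick 4 (new)  [load 45/150]
  30 → USB stick 1  [load 145/150]
  25 → USB stick 2  [load 150/150]
  40 → USB stick 4  [load 85/150]
  135 → USB stick 5 (new)  [load 135/150]
  140 → USB stick 6 (new)  [load 140/150]
6 USB sticks opened.

6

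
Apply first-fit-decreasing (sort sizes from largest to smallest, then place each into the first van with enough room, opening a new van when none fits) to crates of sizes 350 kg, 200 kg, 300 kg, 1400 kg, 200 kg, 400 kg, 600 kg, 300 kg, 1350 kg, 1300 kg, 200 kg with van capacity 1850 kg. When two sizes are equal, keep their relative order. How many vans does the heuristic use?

Sorted descending: 1400, 1350, 1300, 600, 400, 350, 300, 300, 200, 200, 200.
  1400 → van 1 (new)  [load 1400/1850]
  1350 → van 2 (new)  [load 1350/1850]
  1300 → van 3 (new)  [load 1300/1850]
  600 → van 4 (new)  [load 600/1850]
  400 → van 1  [load 1800/1850]
  350 → van 2  [load 1700/1850]
  300 → van 3  [load 1600/1850]
  300 → van 4  [load 900/1850]
  200 → van 3  [load 1800/1850]
  200 → van 4  [load 1100/1850]
  200 → van 4  [load 1300/1850]
4 vans opened.

4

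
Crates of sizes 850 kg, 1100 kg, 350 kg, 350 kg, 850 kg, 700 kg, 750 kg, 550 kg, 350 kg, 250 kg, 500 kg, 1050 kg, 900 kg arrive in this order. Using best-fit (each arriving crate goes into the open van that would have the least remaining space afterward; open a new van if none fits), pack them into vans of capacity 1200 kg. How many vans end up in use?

  850 → van 1 (new)  [load 850/1200]
  1100 → van 2 (new)  [load 1100/1200]
  350 → van 1  [load 1200/1200]
  350 → van 3 (new)  [load 350/1200]
  850 → van 3  [load 1200/1200]
  700 → van 4 (new)  [load 700/1200]
  750 → van 5 (new)  [load 750/1200]
  550 → van 6 (new)  [load 550/1200]
  350 → van 5  [load 1100/1200]
  250 → van 4  [load 950/1200]
  500 → van 6  [load 1050/1200]
  1050 → van 7 (new)  [load 1050/1200]
  900 → van 8 (new)  [load 900/1200]
8 vans opened.

8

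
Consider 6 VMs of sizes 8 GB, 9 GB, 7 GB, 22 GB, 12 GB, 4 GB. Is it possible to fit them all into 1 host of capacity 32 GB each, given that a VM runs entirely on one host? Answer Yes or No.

No

Total = 62 GB; ⌈62/32⌉ = 2.
At least 2 hosts are required, but only 1 is allowed.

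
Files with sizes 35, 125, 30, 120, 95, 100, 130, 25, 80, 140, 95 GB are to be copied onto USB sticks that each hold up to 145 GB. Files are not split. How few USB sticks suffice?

8

Total = 140 + 130 + 125 + 120 + 100 + 95 + 95 + 80 + 35 + 30 + 25 = 975 GB.
Lower bound: ⌈975/145⌉ = 7 USB sticks.
Also, 8 files each exceed 145/2 GB, and no two of those can share a USB stick, so at least 8 USB sticks are needed.
A packing using 8 USB sticks:
  USB stick 1: 140 = 140
  USB stick 2: 130 = 130
  USB stick 3: 125 = 125
  USB stick 4: 120 + 25 = 145
  USB stick 5: 100 + 35 = 135
  USB stick 6: 95 + 30 = 125
  USB stick 7: 95 = 95
  USB stick 8: 80 = 80
This matches the lower bound, so 8 is optimal.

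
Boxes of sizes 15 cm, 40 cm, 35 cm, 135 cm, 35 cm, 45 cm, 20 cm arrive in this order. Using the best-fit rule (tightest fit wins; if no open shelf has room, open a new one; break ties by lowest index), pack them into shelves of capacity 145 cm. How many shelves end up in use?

  15 → shelf 1 (new)  [load 15/145]
  40 → shelf 1  [load 55/145]
  35 → shelf 1  [load 90/145]
  135 → shelf 2 (new)  [load 135/145]
  35 → shelf 1  [load 125/145]
  45 → shelf 3 (new)  [load 45/145]
  20 → shelf 1  [load 145/145]
3 shelves opened.

3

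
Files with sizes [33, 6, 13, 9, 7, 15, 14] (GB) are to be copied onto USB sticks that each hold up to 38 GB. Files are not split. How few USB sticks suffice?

3

Total = 33 + 15 + 14 + 13 + 9 + 7 + 6 = 97 GB.
Lower bound: ⌈97/38⌉ = 3 USB sticks.
A packing using 3 USB sticks:
  USB stick 1: 33 = 33
  USB stick 2: 15 + 14 + 9 = 38
  USB stick 3: 13 + 7 + 6 = 26
This matches the lower bound, so 3 is optimal.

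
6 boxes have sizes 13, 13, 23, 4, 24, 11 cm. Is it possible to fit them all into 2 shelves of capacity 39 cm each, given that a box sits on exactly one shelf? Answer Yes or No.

No

Total = 88 cm; ⌈88/39⌉ = 3.
At least 3 shelves are required, but only 2 are allowed.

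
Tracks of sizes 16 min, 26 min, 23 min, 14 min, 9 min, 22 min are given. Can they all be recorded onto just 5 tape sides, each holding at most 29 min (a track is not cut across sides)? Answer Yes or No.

A valid assignment using 5 tape sides:
  side 1: 26 = 26
  side 2: 23 = 23
  side 3: 22 = 22
  side 4: 16 + 9 = 25
  side 5: 14 = 14
Every load is within 29 min, so 5 tape sides suffice.

Yes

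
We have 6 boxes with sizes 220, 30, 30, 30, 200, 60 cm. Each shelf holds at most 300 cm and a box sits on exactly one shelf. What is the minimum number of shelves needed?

Total = 220 + 200 + 60 + 30 + 30 + 30 = 570 cm.
Lower bound: ⌈570/300⌉ = 2 shelves.
A packing using 2 shelves:
  shelf 1: 220 + 60 = 280
  shelf 2: 200 + 30 + 30 + 30 = 290
This matches the lower bound, so 2 is optimal.

2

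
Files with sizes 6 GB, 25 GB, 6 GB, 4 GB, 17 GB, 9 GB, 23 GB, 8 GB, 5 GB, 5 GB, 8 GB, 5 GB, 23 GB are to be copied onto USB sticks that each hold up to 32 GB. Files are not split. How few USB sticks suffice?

Total = 25 + 23 + 23 + 17 + 9 + 8 + 8 + 6 + 6 + 5 + 5 + 5 + 4 = 144 GB.
Lower bound: ⌈144/32⌉ = 5 USB sticks.
A packing using 5 USB sticks:
  USB stick 1: 25 + 6 = 31
  USB stick 2: 23 + 9 = 32
  USB stick 3: 23 + 8 = 31
  USB stick 4: 17 + 8 + 6 = 31
  USB stick 5: 5 + 5 + 5 + 4 = 19
This matches the lower bound, so 5 is optimal.

5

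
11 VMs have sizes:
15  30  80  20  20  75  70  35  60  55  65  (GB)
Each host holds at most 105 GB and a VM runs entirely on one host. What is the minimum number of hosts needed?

6

Total = 80 + 75 + 70 + 65 + 60 + 55 + 35 + 30 + 20 + 20 + 15 = 525 GB.
Lower bound: ⌈525/105⌉ = 5 hosts.
Also, 6 VMs each exceed 105/2 GB, and no two of those can share a host, so at least 6 hosts are needed.
A packing using 6 hosts:
  host 1: 80 + 20 = 100
  host 2: 75 + 30 = 105
  host 3: 70 + 35 = 105
  host 4: 65 + 20 + 15 = 100
  host 5: 60 = 60
  host 6: 55 = 55
This matches the lower bound, so 6 is optimal.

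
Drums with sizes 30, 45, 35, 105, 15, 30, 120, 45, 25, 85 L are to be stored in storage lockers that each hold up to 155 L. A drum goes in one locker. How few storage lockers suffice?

Total = 120 + 105 + 85 + 45 + 45 + 35 + 30 + 30 + 25 + 15 = 535 L.
Lower bound: ⌈535/155⌉ = 4 storage lockers.
A packing using 4 storage lockers:
  locker 1: 120 + 35 = 155
  locker 2: 105 + 45 = 150
  locker 3: 85 + 45 + 25 = 155
  locker 4: 30 + 30 + 15 = 75
This matches the lower bound, so 4 is optimal.

4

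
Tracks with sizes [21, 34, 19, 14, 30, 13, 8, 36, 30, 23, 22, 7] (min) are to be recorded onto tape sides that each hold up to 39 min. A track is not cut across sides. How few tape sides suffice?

Total = 36 + 34 + 30 + 30 + 23 + 22 + 21 + 19 + 14 + 13 + 8 + 7 = 257 min.
Lower bound: ⌈257/39⌉ = 7 tape sides.
A packing using 8 tape sides:
  side 1: 36 = 36
  side 2: 34 = 34
  side 3: 30 + 8 = 38
  side 4: 30 + 7 = 37
  side 5: 23 + 14 = 37
  side 6: 22 + 13 = 35
  side 7: 21 = 21
  side 8: 19 = 19
No arrangement into 7 tape sides stays within capacity, so 8 is optimal.

8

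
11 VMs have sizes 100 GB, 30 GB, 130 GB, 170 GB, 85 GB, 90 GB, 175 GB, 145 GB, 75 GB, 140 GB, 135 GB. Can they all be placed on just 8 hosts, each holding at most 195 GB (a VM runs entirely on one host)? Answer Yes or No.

A valid assignment using 8 hosts:
  host 1: 175 = 175
  host 2: 170 = 170
  host 3: 145 + 30 = 175
  host 4: 140 = 140
  host 5: 135 = 135
  host 6: 130 = 130
  host 7: 100 + 90 = 190
  host 8: 85 + 75 = 160
Every load is within 195 GB, so 8 hosts suffice.

Yes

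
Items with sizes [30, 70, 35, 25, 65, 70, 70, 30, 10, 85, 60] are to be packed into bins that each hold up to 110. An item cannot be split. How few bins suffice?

6

Total = 85 + 70 + 70 + 70 + 65 + 60 + 35 + 30 + 30 + 25 + 10 = 550.
Lower bound: ⌈550/110⌉ = 5 bins.
Also, 6 items each exceed 55, and no two of those can share a bin, so at least 6 bins are needed.
A packing using 6 bins:
  bin 1: 85 + 25 = 110
  bin 2: 70 + 35 = 105
  bin 3: 70 + 30 + 10 = 110
  bin 4: 70 + 30 = 100
  bin 5: 65 = 65
  bin 6: 60 = 60
This matches the lower bound, so 6 is optimal.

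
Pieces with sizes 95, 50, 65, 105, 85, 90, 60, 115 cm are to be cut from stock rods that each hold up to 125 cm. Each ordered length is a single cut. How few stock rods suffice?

Total = 115 + 105 + 95 + 90 + 85 + 65 + 60 + 50 = 665 cm.
Lower bound: ⌈665/125⌉ = 6 stock rods.
A packing using 7 stock rods:
  stock rod 1: 115 = 115
  stock rod 2: 105 = 105
  stock rod 3: 95 = 95
  stock rod 4: 90 = 90
  stock rod 5: 85 = 85
  stock rod 6: 65 + 60 = 125
  stock rod 7: 50 = 50
No arrangement into 6 stock rods stays within capacity, so 7 is optimal.

7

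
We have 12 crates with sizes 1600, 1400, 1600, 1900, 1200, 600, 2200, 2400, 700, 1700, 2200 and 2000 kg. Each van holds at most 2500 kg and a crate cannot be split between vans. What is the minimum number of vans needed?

10

Total = 2400 + 2200 + 2200 + 2000 + 1900 + 1700 + 1600 + 1600 + 1400 + 1200 + 700 + 600 = 19500 kg.
Lower bound: ⌈19500/2500⌉ = 8 vans.
Also, 9 crates each exceed 1250 kg, and no two of those can share a van, so at least 9 vans are needed.
A packing using 10 vans:
  van 1: 2400 = 2400
  van 2: 2200 = 2200
  van 3: 2200 = 2200
  van 4: 2000 = 2000
  van 5: 1900 + 600 = 2500
  van 6: 1700 + 700 = 2400
  van 7: 1600 = 1600
  van 8: 1600 = 1600
  van 9: 1400 = 1400
  van 10: 1200 = 1200
No arrangement into 9 vans stays within capacity, so 10 is optimal.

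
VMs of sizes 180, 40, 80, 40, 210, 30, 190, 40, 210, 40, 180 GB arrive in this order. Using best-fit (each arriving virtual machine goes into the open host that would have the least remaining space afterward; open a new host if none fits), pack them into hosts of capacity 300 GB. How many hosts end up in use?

5

  180 → host 1 (new)  [load 180/300]
  40 → host 1  [load 220/300]
  80 → host 1  [load 300/300]
  40 → host 2 (new)  [load 40/300]
  210 → host 2  [load 250/300]
  30 → host 2  [load 280/300]
  190 → host 3 (new)  [load 190/300]
  40 → host 3  [load 230/300]
  210 → host 4 (new)  [load 210/300]
  40 → host 3  [load 270/300]
  180 → host 5 (new)  [load 180/300]
5 hosts opened.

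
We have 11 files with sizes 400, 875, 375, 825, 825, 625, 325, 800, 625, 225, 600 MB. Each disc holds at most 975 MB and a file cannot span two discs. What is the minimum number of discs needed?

8

Total = 875 + 825 + 825 + 800 + 625 + 625 + 600 + 400 + 375 + 325 + 225 = 6500 MB.
Lower bound: ⌈6500/975⌉ = 7 discs.
A packing using 8 discs:
  disc 1: 875 = 875
  disc 2: 825 = 825
  disc 3: 825 = 825
  disc 4: 800 = 800
  disc 5: 625 + 325 = 950
  disc 6: 625 + 225 = 850
  disc 7: 600 + 375 = 975
  disc 8: 400 = 400
No arrangement into 7 discs stays within capacity, so 8 is optimal.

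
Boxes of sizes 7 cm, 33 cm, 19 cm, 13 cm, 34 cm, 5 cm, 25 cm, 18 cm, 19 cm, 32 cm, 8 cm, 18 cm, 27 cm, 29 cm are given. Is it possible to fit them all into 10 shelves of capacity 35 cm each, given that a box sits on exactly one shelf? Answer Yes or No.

A valid assignment using 10 shelves:
  shelf 1: 34 = 34
  shelf 2: 33 = 33
  shelf 3: 32 = 32
  shelf 4: 29 + 5 = 34
  shelf 5: 27 + 8 = 35
  shelf 6: 25 + 7 = 32
  shelf 7: 19 + 13 = 32
  shelf 8: 19 = 19
  shelf 9: 18 = 18
  shelf 10: 18 = 18
Every load is within 35 cm, so 10 shelves suffice.

Yes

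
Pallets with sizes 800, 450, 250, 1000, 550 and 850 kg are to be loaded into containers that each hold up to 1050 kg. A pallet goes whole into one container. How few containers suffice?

4

Total = 1000 + 850 + 800 + 550 + 450 + 250 = 3900 kg.
Lower bound: ⌈3900/1050⌉ = 4 containers.
A packing using 4 containers:
  container 1: 1000 = 1000
  container 2: 850 = 850
  container 3: 800 + 250 = 1050
  container 4: 550 + 450 = 1000
This matches the lower bound, so 4 is optimal.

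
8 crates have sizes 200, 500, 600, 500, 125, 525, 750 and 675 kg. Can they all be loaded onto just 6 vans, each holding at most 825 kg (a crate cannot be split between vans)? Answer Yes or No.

Yes

A valid assignment using 6 vans:
  van 1: 750 = 750
  van 2: 675 + 125 = 800
  van 3: 600 + 200 = 800
  van 4: 525 = 525
  van 5: 500 = 500
  van 6: 500 = 500
Every load is within 825 kg, so 6 vans suffice.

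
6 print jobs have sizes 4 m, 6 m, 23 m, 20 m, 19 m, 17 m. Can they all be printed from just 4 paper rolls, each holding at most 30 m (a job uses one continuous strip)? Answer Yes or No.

A valid assignment using 4 paper rolls:
  roll 1: 23 + 6 = 29
  roll 2: 20 + 4 = 24
  roll 3: 19 = 19
  roll 4: 17 = 17
Every load is within 30 m, so 4 paper rolls suffice.

Yes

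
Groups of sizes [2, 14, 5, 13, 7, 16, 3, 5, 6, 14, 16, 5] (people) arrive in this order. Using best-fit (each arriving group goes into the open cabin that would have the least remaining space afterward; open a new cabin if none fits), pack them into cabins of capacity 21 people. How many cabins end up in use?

  2 → cabin 1 (new)  [load 2/21]
  14 → cabin 1  [load 16/21]
  5 → cabin 1  [load 21/21]
  13 → cabin 2 (new)  [load 13/21]
  7 → cabin 2  [load 20/21]
  16 → cabin 3 (new)  [load 16/21]
  3 → cabin 3  [load 19/21]
  5 → cabin 4 (new)  [load 5/21]
  6 → cabin 4  [load 11/21]
  14 → cabin 5 (new)  [load 14/21]
  16 → cabin 6 (new)  [load 16/21]
  5 → cabin 6  [load 21/21]
6 cabins opened.

6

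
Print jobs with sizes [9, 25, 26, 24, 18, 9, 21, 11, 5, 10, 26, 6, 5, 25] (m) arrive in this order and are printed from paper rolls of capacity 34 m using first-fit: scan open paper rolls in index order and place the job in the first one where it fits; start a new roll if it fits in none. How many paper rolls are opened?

7

  9 → roll 1 (new)  [load 9/34]
  25 → roll 1  [load 34/34]
  26 → roll 2 (new)  [load 26/34]
  24 → roll 3 (new)  [load 24/34]
  18 → roll 4 (new)  [load 18/34]
  9 → roll 3  [load 33/34]
  21 → roll 5 (new)  [load 21/34]
  11 → roll 4  [load 29/34]
  5 → roll 2  [load 31/34]
  10 → roll 5  [load 31/34]
  26 → roll 6 (new)  [load 26/34]
  6 → roll 6  [load 32/34]
  5 → roll 4  [load 34/34]
  25 → roll 7 (new)  [load 25/34]
7 paper rolls opened.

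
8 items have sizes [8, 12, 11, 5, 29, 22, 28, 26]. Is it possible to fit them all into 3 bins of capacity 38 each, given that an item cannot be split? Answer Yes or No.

Total = 141; ⌈141/38⌉ = 4.
At least 4 bins are required, but only 3 are allowed.

No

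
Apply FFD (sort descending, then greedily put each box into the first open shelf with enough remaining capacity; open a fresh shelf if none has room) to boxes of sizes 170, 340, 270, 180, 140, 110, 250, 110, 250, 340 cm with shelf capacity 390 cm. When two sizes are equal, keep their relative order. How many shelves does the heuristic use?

Sorted descending: 340, 340, 270, 250, 250, 180, 170, 140, 110, 110.
  340 → shelf 1 (new)  [load 340/390]
  340 → shelf 2 (new)  [load 340/390]
  270 → shelf 3 (new)  [load 270/390]
  250 → shelf 4 (new)  [load 250/390]
  250 → shelf 5 (new)  [load 250/390]
  180 → shelf 6 (new)  [load 180/390]
  170 → shelf 6  [load 350/390]
  140 → shelf 4  [load 390/390]
  110 → shelf 3  [load 380/390]
  110 → shelf 5  [load 360/390]
6 shelves opened.

6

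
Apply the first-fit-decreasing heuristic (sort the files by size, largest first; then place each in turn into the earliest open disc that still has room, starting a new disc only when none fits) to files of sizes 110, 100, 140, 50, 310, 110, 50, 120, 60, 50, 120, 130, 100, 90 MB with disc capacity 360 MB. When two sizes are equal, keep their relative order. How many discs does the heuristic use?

5

Sorted descending: 310, 140, 130, 120, 120, 110, 110, 100, 100, 90, 60, 50, 50, 50.
  310 → disc 1 (new)  [load 310/360]
  140 → disc 2 (new)  [load 140/360]
  130 → disc 2  [load 270/360]
  120 → disc 3 (new)  [load 120/360]
  120 → disc 3  [load 240/360]
  110 → disc 3  [load 350/360]
  110 → disc 4 (new)  [load 110/360]
  100 → disc 4  [load 210/360]
  100 → disc 4  [load 310/360]
  90 → disc 2  [load 360/360]
  60 → disc 5 (new)  [load 60/360]
  50 → disc 1  [load 360/360]
  50 → disc 4  [load 360/360]
  50 → disc 5  [load 110/360]
5 discs opened.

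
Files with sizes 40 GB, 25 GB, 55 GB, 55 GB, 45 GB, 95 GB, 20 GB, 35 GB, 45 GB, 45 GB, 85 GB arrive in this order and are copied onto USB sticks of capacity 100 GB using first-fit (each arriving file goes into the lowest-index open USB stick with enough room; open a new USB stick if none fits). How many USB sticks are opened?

  40 → USB stick 1 (new)  [load 40/100]
  25 → USB stick 1  [load 65/100]
  55 → USB stick 2 (new)  [load 55/100]
  55 → USB stick 3 (new)  [load 55/100]
  45 → USB stick 2  [load 100/100]
  95 → USB stick 4 (new)  [load 95/100]
  20 → USB stick 1  [load 85/100]
  35 → USB stick 3  [load 90/100]
  45 → USB stick 5 (new)  [load 45/100]
  45 → USB stick 5  [load 90/100]
  85 → USB stick 6 (new)  [load 85/100]
6 USB sticks opened.

6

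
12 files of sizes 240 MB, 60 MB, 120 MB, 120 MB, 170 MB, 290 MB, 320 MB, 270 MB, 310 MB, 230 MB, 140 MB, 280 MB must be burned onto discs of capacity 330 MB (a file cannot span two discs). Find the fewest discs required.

Total = 320 + 310 + 290 + 280 + 270 + 240 + 230 + 170 + 140 + 120 + 120 + 60 = 2550 MB.
Lower bound: ⌈2550/330⌉ = 8 discs.
A packing using 9 discs:
  disc 1: 320 = 320
  disc 2: 310 = 310
  disc 3: 290 = 290
  disc 4: 280 = 280
  disc 5: 270 + 60 = 330
  disc 6: 240 = 240
  disc 7: 230 = 230
  disc 8: 170 + 140 = 310
  disc 9: 120 + 120 = 240
No arrangement into 8 discs stays within capacity, so 9 is optimal.

9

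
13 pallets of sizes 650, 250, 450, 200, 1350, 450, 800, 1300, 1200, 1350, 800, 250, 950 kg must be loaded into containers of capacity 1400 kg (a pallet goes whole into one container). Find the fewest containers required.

8

Total = 1350 + 1350 + 1300 + 1200 + 950 + 800 + 800 + 650 + 450 + 450 + 250 + 250 + 200 = 10000 kg.
Lower bound: ⌈10000/1400⌉ = 8 containers.
A packing using 8 containers:
  container 1: 1350 = 1350
  container 2: 1350 = 1350
  container 3: 1300 = 1300
  container 4: 1200 + 200 = 1400
  container 5: 950 + 450 = 1400
  container 6: 800 + 450 = 1250
  container 7: 800 + 250 + 250 = 1300
  container 8: 650 = 650
This matches the lower bound, so 8 is optimal.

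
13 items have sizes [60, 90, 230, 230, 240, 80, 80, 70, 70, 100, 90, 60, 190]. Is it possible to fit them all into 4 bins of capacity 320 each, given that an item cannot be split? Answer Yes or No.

No

Total = 1590; ⌈1590/320⌉ = 5.
At least 5 bins are required, but only 4 are allowed.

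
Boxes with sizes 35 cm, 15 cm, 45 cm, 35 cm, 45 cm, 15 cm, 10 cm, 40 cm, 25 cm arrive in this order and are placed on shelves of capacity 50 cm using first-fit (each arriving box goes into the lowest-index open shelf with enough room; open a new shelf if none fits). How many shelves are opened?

6

  35 → shelf 1 (new)  [load 35/50]
  15 → shelf 1  [load 50/50]
  45 → shelf 2 (new)  [load 45/50]
  35 → shelf 3 (new)  [load 35/50]
  45 → shelf 4 (new)  [load 45/50]
  15 → shelf 3  [load 50/50]
  10 → shelf 5 (new)  [load 10/50]
  40 → shelf 5  [load 50/50]
  25 → shelf 6 (new)  [load 25/50]
6 shelves opened.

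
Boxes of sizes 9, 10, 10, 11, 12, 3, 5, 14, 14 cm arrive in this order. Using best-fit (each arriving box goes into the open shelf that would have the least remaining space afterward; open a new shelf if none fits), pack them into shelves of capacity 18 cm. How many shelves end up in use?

  9 → shelf 1 (new)  [load 9/18]
  10 → shelf 2 (new)  [load 10/18]
  10 → shelf 3 (new)  [load 10/18]
  11 → shelf 4 (new)  [load 11/18]
  12 → shelf 5 (new)  [load 12/18]
  3 → shelf 5  [load 15/18]
  5 → shelf 4  [load 16/18]
  14 → shelf 6 (new)  [load 14/18]
  14 → shelf 7 (new)  [load 14/18]
7 shelves opened.

7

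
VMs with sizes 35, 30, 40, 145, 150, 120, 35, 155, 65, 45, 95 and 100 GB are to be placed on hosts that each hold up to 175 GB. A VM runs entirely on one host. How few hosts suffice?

7

Total = 155 + 150 + 145 + 120 + 100 + 95 + 65 + 45 + 40 + 35 + 35 + 30 = 1015 GB.
Lower bound: ⌈1015/175⌉ = 6 hosts.
A packing using 7 hosts:
  host 1: 155 = 155
  host 2: 150 = 150
  host 3: 145 + 30 = 175
  host 4: 120 + 45 = 165
  host 5: 100 + 65 = 165
  host 6: 95 + 40 + 35 = 170
  host 7: 35 = 35
No arrangement into 6 hosts stays within capacity, so 7 is optimal.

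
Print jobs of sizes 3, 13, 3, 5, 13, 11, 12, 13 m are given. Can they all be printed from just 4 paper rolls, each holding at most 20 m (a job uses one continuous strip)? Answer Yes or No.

No

Total = 73 m; ⌈73/20⌉ = 4.
5 print jobs each exceed half the capacity and cannot share a roll, forcing at least 5 paper rolls.
At least 5 paper rolls are required, but only 4 are allowed.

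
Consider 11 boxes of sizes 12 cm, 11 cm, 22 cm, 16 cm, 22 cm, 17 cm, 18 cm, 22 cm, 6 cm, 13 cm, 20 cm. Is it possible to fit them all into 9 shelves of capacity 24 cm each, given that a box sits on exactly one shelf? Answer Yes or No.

Yes

A valid assignment using 9 shelves:
  shelf 1: 22 = 22
  shelf 2: 22 = 22
  shelf 3: 22 = 22
  shelf 4: 20 = 20
  shelf 5: 18 + 6 = 24
  shelf 6: 17 = 17
  shelf 7: 16 = 16
  shelf 8: 13 + 11 = 24
  shelf 9: 12 = 12
Every load is within 24 cm, so 9 shelves suffice.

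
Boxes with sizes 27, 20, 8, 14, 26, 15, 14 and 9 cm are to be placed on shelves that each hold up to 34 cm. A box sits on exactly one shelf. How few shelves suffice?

5

Total = 27 + 26 + 20 + 15 + 14 + 14 + 9 + 8 = 133 cm.
Lower bound: ⌈133/34⌉ = 4 shelves.
A packing using 5 shelves:
  shelf 1: 27 = 27
  shelf 2: 26 + 8 = 34
  shelf 3: 20 + 14 = 34
  shelf 4: 15 + 14 = 29
  shelf 5: 9 = 9
No arrangement into 4 shelves stays within capacity, so 5 is optimal.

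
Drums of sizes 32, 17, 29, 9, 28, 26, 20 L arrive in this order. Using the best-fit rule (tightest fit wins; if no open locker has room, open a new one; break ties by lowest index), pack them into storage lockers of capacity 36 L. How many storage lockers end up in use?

6

  32 → locker 1 (new)  [load 32/36]
  17 → locker 2 (new)  [load 17/36]
  29 → locker 3 (new)  [load 29/36]
  9 → locker 2  [load 26/36]
  28 → locker 4 (new)  [load 28/36]
  26 → locker 5 (new)  [load 26/36]
  20 → locker 6 (new)  [load 20/36]
6 storage lockers opened.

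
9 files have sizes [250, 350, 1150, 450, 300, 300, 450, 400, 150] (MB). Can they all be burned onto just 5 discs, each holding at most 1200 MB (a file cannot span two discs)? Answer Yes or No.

A valid assignment using 4 discs:
  disc 1: 1150 = 1150
  disc 2: 450 + 450 + 300 = 1200
  disc 3: 400 + 350 + 300 + 150 = 1200
  disc 4: 250 = 250
That uses only 4 ≤ 5, so 5 discs are enough.

Yes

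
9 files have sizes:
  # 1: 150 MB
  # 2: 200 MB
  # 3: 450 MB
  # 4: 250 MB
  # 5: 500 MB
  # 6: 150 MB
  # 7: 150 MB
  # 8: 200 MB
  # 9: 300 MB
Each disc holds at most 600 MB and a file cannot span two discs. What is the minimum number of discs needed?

Total = 500 + 450 + 300 + 250 + 200 + 200 + 150 + 150 + 150 = 2350 MB.
Lower bound: ⌈2350/600⌉ = 4 discs.
A packing using 5 discs:
  disc 1: 500 = 500
  disc 2: 450 + 150 = 600
  disc 3: 300 + 250 = 550
  disc 4: 200 + 200 + 150 = 550
  disc 5: 150 = 150
No arrangement into 4 discs stays within capacity, so 5 is optimal.

5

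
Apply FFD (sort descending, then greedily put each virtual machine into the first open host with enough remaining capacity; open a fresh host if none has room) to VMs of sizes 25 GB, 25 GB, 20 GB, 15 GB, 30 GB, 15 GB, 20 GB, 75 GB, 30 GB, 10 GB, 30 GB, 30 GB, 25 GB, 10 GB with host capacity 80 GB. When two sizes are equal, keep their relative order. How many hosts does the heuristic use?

5

Sorted descending: 75, 30, 30, 30, 30, 25, 25, 25, 20, 20, 15, 15, 10, 10.
  75 → host 1 (new)  [load 75/80]
  30 → host 2 (new)  [load 30/80]
  30 → host 2  [load 60/80]
  30 → host 3 (new)  [load 30/80]
  30 → host 3  [load 60/80]
  25 → host 4 (new)  [load 25/80]
  25 → host 4  [load 50/80]
  25 → host 4  [load 75/80]
  20 → host 2  [load 80/80]
  20 → host 3  [load 80/80]
  15 → host 5 (new)  [load 15/80]
  15 → host 5  [load 30/80]
  10 → host 5  [load 40/80]
  10 → host 5  [load 50/80]
5 hosts opened.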